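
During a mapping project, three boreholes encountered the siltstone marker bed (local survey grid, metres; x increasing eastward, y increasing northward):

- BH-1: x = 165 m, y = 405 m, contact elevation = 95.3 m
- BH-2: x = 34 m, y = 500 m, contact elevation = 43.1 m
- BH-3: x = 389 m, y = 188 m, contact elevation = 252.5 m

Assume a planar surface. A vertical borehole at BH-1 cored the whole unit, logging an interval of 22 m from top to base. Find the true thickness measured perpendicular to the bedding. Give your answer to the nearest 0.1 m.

Two edge vectors: BH-1→BH-2 = (-131, 95, -52.2), BH-1→BH-3 = (224, -217, 157.2).
Normal n = (BH-1→BH-2) × (BH-1→BH-3) = (3606.6, 8900.4, 7147).
So ∂z/∂x = −n_x/n_z = −0.50463 and ∂z/∂y = −n_y/n_z = −1.24533.
|∇z| = √(a²+b²) = 1.34369, so dip δ = arctan(1.34369) = 53.34°.
True thickness = vertical thickness × cos δ = 22 × cos 53.34° = 13.1 m.

13.1 m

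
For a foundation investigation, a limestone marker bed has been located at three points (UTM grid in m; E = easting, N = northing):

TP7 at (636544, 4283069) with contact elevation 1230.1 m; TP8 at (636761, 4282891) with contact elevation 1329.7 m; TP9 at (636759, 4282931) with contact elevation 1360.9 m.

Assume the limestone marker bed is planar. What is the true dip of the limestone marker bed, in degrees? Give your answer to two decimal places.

Let the plane be z = a·E + b·N + c.
TP8−TP7: 217a − 178b = 99.6;  TP9−TP7: 215a − 138b = 130.8.
Solving gives a = 1.14580, b = 0.83729.
Gradient magnitude |∇z| = √(a² + b²) = √(1.31285 + 0.70105) = 1.41912.
True dip = arctan(1.41912) = 54.83°, dipping toward SW (azimuth ≈ 234°).

54.83°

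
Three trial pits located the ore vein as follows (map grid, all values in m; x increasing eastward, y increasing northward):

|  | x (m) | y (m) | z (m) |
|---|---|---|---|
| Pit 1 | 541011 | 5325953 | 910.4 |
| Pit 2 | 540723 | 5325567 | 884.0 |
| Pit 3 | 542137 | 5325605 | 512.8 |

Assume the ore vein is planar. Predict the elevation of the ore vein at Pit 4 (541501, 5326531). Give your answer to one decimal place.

Let the plane be z = a·x + b·y + c.
Pit 2−Pit 1: −288a − 386b = −26.4;  Pit 3−Pit 1: 1126a − 348b = −397.6.
Solving gives a = −0.269764798, b = 0.269669072.
Then c = 910.4 − a·541011 − b·5325953 = −1289388.68.
At (541501, 5326531): z = −146077.9 + 1436400.7 − 1289388.68 = 934.1 m.

934.1 m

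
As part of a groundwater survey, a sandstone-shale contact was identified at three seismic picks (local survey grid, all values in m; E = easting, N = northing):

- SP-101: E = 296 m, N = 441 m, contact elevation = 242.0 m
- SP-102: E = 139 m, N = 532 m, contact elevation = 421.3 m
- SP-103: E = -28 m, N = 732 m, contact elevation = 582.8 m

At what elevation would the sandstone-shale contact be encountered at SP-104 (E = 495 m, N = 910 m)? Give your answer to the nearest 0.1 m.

-150.7 m

Let the plane be z = a·E + b·N + c.
SP-102−SP-101: −157a + 91b = 179.3;  SP-103−SP-101: −324a + 291b = 340.8.
Solving gives a = −1.30615, b = −0.28313.
Then c = 242 − a·296 − b·441 = 753.48.
At (495, 910): z = −646.5 − 257.7 + 753.48 = -150.7 m.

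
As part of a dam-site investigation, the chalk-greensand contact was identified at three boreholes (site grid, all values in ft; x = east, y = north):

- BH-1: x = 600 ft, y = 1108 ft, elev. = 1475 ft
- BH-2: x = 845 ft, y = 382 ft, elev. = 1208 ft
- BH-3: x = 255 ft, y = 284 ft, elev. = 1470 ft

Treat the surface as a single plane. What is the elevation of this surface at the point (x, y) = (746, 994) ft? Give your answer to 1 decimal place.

Let the plane be z = a·x + b·y + c.
BH-2−BH-1: 245a − 726b = −267;  BH-3−BH-1: −345a − 824b = −5.
Solving gives a = −0.478342, b = 0.206345.
Then c = 1475 − a·600 − b·1108 = 1533.38.
At (746, 994): z = −356.8 + 205.1 + 1533.38 = 1381.6 ft.

1381.6 ft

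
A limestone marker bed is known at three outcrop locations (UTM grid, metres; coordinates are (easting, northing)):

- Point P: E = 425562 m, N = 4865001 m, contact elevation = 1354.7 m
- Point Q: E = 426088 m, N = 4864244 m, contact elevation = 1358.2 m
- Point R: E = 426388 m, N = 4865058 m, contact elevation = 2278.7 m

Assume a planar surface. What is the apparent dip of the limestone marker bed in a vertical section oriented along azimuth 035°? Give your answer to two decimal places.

Two edge vectors: Point P→Point Q = (526, -757, 3.5), Point P→Point R = (826, 57, 924).
Normal n = (Point P→Point Q) × (Point P→Point R) = (-699667.5, -483133, 655264).
So ∂z/∂E = −n_x/n_z = 1.06776 and ∂z/∂N = −n_y/n_z = 0.73731.
Unit vector along 035° is (sin 35°, cos 35°) = (0.5736, 0.8192).
Slope in that direction = a·(0.5736) + b·(0.8192) = 1.21641.
Apparent dip = arctan|1.21641| = 50.58° (true dip is 52.4°, so apparent ≤ true as expected).

50.58°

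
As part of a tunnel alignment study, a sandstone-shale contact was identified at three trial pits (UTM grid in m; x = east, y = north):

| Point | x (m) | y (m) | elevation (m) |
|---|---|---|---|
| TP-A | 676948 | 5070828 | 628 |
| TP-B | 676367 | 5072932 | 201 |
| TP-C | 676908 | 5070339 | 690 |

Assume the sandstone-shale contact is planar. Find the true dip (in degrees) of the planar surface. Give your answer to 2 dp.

14.41°

Two edge vectors: TP-A→TP-B = (-581, 2104, -427), TP-A→TP-C = (-40, -489, 62).
Normal n = (TP-A→TP-B) × (TP-A→TP-C) = (-78355, 53102, 368269).
So ∂z/∂x = −n_x/n_z = 0.21277 and ∂z/∂y = −n_y/n_z = −0.14419.
Gradient magnitude |∇z| = √(a² + b²) = √(0.04527 + 0.02079) = 0.25702.
True dip = arctan(0.25702) = 14.41°, dipping toward NW (azimuth ≈ 304°).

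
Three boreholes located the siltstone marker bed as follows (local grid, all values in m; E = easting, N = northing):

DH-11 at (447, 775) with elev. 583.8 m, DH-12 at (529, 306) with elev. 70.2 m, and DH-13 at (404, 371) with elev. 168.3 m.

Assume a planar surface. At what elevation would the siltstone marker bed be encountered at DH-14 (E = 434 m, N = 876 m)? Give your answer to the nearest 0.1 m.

Let the plane be z = a·E + b·N + c.
DH-12−DH-11: 82a − 469b = −513.6;  DH-13−DH-11: −43a − 404b = −415.5.
Solving gives a = −0.23689, b = 1.05368.
Then c = 583.8 − a·447 − b·775 = −126.91.
At (434, 876): z = −102.8 + 923.0 − 126.91 = 693.3 m.

693.3 m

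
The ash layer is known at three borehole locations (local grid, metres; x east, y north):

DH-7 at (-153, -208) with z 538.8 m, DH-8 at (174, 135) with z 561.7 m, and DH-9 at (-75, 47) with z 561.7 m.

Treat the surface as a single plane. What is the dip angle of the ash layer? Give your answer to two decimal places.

6.10°

Two edge vectors: DH-7→DH-8 = (327, 343, 22.9), DH-7→DH-9 = (78, 255, 22.9).
Normal n = (DH-7→DH-8) × (DH-7→DH-9) = (2015.2, -5702.1, 56631).
So ∂z/∂x = −n_x/n_z = −0.03558 and ∂z/∂y = −n_y/n_z = 0.10069.
Gradient magnitude |∇z| = √(a² + b²) = √(0.00127 + 0.01014) = 0.10679.
True dip = arctan(0.10679) = 6.10°, dipping toward SSE (azimuth ≈ 161°).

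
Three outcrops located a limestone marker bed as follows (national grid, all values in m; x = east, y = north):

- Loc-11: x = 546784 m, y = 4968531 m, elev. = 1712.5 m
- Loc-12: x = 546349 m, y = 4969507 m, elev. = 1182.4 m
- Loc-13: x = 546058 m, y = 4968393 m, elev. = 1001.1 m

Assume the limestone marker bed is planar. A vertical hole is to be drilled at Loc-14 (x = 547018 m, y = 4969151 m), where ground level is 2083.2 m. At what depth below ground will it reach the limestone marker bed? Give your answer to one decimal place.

Two edge vectors: Loc-11→Loc-12 = (-435, 976, -530.1), Loc-11→Loc-13 = (-726, -138, -711.4).
Normal n = (Loc-11→Loc-12) × (Loc-11→Loc-13) = (-767480.2, 75393.6, 768606).
So ∂z/∂x = −n_x/n_z = 0.998535270 and ∂z/∂y = −n_y/n_z = −0.098091350.
Intercept c from Loc-11: 1712.5 − 545983.11 + 487369.91 = −56900.70.
At (547018, 4969151): z_contact = 546216.77 − 487430.73 − 56900.70 = 1885.34 m.
Depth below ground = 2083.2 − 1885.34 = 197.9 m.

197.9 m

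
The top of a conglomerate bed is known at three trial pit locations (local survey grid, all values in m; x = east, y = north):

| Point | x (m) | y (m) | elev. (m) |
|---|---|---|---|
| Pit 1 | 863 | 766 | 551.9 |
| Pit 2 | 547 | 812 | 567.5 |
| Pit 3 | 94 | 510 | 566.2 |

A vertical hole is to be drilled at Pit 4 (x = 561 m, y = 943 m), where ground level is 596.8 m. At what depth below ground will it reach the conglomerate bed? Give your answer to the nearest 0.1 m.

21.4 m

Let the plane be z = a·x + b·y + c.
Pit 2−Pit 1: −316a + 46b = 15.6;  Pit 3−Pit 1: −769a − 256b = 14.3.
Solving gives a = −0.04001, b = 0.06431.
Then c = 551.9 − a·863 − b·766 = 537.16.
At (561, 943): z_contact = −22.44 + 60.65 + 537.16 = 575.36 m.
Depth below ground = 596.8 − 575.36 = 21.4 m.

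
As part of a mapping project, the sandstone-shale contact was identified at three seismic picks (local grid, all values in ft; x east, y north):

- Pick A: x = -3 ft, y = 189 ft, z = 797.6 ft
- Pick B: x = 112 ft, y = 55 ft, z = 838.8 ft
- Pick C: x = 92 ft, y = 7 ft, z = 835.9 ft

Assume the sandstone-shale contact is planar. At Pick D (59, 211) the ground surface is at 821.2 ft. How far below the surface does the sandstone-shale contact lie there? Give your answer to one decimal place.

7.0 ft

Two edge vectors: Pick A→Pick B = (115, -134, 41.2), Pick A→Pick C = (95, -182, 38.3).
Normal n = (Pick A→Pick B) × (Pick A→Pick C) = (2366.2, -490.5, -8200).
So ∂z/∂x = −n_x/n_z = 0.28856 and ∂z/∂y = −n_y/n_z = −0.05982.
Intercept c from Pick A: 797.6 + 0.87 + 11.31 = 809.77.
At (59, 211): z_contact = 17.03 − 12.62 + 809.77 = 814.17 ft.
Depth below ground = 821.2 − 814.17 = 7.0 ft.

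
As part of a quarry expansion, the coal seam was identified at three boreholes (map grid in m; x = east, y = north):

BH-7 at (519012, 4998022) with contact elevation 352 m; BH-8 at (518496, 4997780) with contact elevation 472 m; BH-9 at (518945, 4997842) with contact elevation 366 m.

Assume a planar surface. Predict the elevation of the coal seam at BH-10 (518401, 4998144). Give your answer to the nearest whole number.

Let the plane be z = a·x + b·y + c.
BH-8−BH-7: −516a − 242b = 120;  BH-9−BH-7: −67a − 180b = 14.
Solving gives a = −0.23754989, b = 0.01064357.
Then c = 352 − a·519012 − b·4998022 = 70446.44.
At (518401, 4998144): z = −123146.1 + 53198.1 + 70446.44 = 498.4 m.

498 m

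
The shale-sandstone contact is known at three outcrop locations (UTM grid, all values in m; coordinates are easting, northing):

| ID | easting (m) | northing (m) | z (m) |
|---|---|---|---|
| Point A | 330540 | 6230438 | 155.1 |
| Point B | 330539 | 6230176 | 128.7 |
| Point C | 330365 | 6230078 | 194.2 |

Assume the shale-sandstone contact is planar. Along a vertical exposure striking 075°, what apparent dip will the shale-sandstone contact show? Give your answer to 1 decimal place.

Two edge vectors: Point A→Point B = (-1, -262, -26.4), Point A→Point C = (-175, -360, 39.1).
Normal n = (Point A→Point B) × (Point A→Point C) = (-19748.2, 4659.1, -45490).
So ∂z/∂easting = −n_x/n_z = −0.43412 and ∂z/∂northing = −n_y/n_z = 0.10242.
Unit vector along 075° is (sin 75°, cos 75°) = (0.9659, 0.2588).
Slope in that direction = a·(0.9659) + b·(0.2588) = −0.39282.
Apparent dip = arctan|0.39282| = 21.4° (true dip is 24.0°, so apparent ≤ true as expected).

21.4°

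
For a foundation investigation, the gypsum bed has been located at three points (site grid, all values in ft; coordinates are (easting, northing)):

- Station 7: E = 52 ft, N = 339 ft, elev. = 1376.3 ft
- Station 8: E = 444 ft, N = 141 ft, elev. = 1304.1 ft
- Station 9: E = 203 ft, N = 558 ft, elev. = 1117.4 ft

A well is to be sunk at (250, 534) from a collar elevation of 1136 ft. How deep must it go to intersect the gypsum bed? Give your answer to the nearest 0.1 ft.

Let the plane be z = a·E + b·N + c.
Station 8−Station 7: 392a − 198b = −72.2;  Station 9−Station 7: 151a + 219b = −258.9.
Solving gives a = −0.57949, b = −0.78263.
Then c = 1376.3 − a·52 − b·339 = 1671.75.
At (250, 534): z_contact = −144.87 − 417.93 + 1671.75 = 1108.95 ft.
Depth below ground = 1136 − 1108.95 = 27.1 ft.

27.1 ft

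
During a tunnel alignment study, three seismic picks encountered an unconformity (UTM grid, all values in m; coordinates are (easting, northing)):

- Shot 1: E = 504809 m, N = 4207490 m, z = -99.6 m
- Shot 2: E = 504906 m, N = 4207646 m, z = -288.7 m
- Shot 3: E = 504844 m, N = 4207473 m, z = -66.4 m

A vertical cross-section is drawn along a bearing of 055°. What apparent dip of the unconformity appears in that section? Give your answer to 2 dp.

29.57°

Let the plane be z = a·E + b·N + c.
Shot 2−Shot 1: 97a + 156b = −189.1;  Shot 3−Shot 1: 35a − 17b = 33.2.
Solving gives a = 0.27634, b = −1.38401.
Unit vector along 055° is (sin 55°, cos 55°) = (0.8192, 0.5736).
Slope in that direction = a·(0.8192) + b·(0.5736) = −0.56747.
Apparent dip = arctan|0.56747| = 29.57° (true dip is 54.7°, so apparent ≤ true as expected).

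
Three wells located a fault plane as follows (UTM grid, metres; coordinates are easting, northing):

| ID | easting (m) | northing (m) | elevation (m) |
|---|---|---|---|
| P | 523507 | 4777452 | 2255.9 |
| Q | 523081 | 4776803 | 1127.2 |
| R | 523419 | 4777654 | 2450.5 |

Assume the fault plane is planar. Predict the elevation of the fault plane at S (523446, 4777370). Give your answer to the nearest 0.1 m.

Let the plane be z = a·easting + b·northing + c.
Q−P: −426a − 649b = −1128.7;  R−P: −88a + 202b = 194.6.
Solving gives a = 0.710388086, b = 1.272842335.
Then c = 2255.9 − a·523507 − b·4777452 = −6450580.39.
At (523446, 4777370): z = 371849.8 + 6080838.8 − 6450580.39 = 2108.2 m.

2108.2 m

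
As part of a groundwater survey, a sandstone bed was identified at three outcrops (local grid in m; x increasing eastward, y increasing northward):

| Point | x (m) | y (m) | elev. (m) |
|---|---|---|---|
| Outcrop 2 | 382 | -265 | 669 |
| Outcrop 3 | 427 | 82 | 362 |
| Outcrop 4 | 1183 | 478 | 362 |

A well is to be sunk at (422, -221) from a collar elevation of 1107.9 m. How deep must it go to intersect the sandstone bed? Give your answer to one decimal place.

460.8 m

Two edge vectors: Outcrop 2→Outcrop 3 = (45, 347, -307), Outcrop 2→Outcrop 4 = (801, 743, -307).
Normal n = (Outcrop 2→Outcrop 3) × (Outcrop 2→Outcrop 4) = (121572, -232092, -244512).
So ∂z/∂x = −n_x/n_z = 0.497203 and ∂z/∂y = −n_y/n_z = −0.949205.
Intercept c from Outcrop 2: 669 − 189.93 − 251.54 = 227.53.
At (422, -221): z_contact = 209.82 + 209.77 + 227.53 = 647.12 m.
Depth below ground = 1107.9 − 647.12 = 460.8 m.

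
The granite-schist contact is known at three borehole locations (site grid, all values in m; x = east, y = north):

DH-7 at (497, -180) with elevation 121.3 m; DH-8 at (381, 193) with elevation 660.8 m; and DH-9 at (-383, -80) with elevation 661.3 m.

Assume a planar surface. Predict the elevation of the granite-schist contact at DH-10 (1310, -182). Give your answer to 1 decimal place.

Let the plane be z = a·x + b·y + c.
DH-8−DH-7: −116a + 373b = 539.5;  DH-9−DH-7: −880a + 100b = 540.
Solving gives a = −0.465734, b = 1.301541.
Then c = 121.3 − a·497 − b·-180 = 587.05.
At (1310, -182): z = −610.1 − 236.9 + 587.05 = -259.9 m.

-259.9 m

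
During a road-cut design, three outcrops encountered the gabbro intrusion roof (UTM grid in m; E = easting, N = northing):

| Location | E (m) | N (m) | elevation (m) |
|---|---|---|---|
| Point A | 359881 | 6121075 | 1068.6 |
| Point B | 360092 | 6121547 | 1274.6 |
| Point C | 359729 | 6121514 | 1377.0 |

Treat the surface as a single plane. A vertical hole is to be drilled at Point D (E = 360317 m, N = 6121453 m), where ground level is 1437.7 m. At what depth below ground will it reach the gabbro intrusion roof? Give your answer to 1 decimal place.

Let the plane be z = a·E + b·N + c.
Point B−Point A: 211a + 472b = 206;  Point C−Point A: −152a + 439b = 308.4.
Solving gives a = −0.335400583, b = 0.586376108.
Then c = 1068.6 − a·359881 − b·6121075 = −3467479.24.
At (360317, 6121453): z_contact = −120850.53 + 3589473.79 − 3467479.24 = 1144.02 m.
Depth below ground = 1437.7 − 1144.02 = 293.7 m.

293.7 m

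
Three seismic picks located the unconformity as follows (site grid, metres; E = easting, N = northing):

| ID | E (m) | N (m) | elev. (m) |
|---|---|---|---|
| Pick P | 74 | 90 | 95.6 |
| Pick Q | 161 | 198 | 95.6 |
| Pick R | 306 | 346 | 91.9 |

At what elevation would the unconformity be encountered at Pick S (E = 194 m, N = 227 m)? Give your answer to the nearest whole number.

Two edge vectors: Pick P→Pick Q = (87, 108, 0), Pick P→Pick R = (232, 256, -3.7).
Normal n = (Pick P→Pick Q) × (Pick P→Pick R) = (-399.6, 321.9, -2784).
So ∂z/∂E = −n_x/n_z = −0.14353 and ∂z/∂N = −n_y/n_z = 0.11562.
Intercept c from Pick P: 95.6 + 10.62 − 10.41 = 95.82.
At (194, 227): z = −27.8 + 26.2 + 95.82 = 94.2 m.

94 m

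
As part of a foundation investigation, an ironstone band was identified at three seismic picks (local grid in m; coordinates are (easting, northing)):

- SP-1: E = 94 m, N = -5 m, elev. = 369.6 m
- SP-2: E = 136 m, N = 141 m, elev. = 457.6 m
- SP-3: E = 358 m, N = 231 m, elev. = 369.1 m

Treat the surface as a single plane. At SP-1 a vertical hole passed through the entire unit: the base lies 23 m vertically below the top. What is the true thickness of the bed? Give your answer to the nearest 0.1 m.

Two edge vectors: SP-1→SP-2 = (42, 146, 88), SP-1→SP-3 = (264, 236, -0.5).
Normal n = (SP-1→SP-2) × (SP-1→SP-3) = (-20841, 23253, -28632).
So ∂z/∂E = −n_x/n_z = −0.72789 and ∂z/∂N = −n_y/n_z = 0.81213.
|∇z| = √(a²+b²) = 1.09059, so dip δ = arctan(1.09059) = 47.48°.
True thickness = vertical thickness × cos δ = 23 × cos 47.48° = 15.5 m.

15.5 m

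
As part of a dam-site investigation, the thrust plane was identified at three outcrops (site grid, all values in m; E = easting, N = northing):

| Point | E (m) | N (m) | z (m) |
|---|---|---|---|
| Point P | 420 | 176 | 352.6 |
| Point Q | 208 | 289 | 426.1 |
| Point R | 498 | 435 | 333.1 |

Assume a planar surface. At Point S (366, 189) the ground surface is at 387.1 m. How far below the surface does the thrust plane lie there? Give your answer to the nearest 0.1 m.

16.2 m

Two edge vectors: Point P→Point Q = (-212, 113, 73.5), Point P→Point R = (78, 259, -19.5).
Normal n = (Point P→Point Q) × (Point P→Point R) = (-21240, 1599, -63722).
So ∂z/∂E = −n_x/n_z = −0.33332 and ∂z/∂N = −n_y/n_z = 0.02509.
Intercept c from Point P: 352.6 + 140.00 − 4.42 = 488.18.
At (366, 189): z_contact = −122.00 + 4.74 + 488.18 = 370.93 m.
Depth below ground = 387.1 − 370.93 = 16.2 m.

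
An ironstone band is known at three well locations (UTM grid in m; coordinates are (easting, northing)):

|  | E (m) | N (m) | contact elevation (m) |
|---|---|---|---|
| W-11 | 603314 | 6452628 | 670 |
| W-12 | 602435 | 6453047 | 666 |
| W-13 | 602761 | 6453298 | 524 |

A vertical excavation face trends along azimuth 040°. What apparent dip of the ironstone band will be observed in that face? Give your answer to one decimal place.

20.6°

Let the plane be z = a·E + b·N + c.
W-12−W-11: −879a + 419b = −4;  W-13−W-11: −553a + 670b = −146.
Solving gives a = −0.16375, b = −0.35306.
Unit vector along 040° is (sin 40°, cos 40°) = (0.6428, 0.7660).
Slope in that direction = a·(0.6428) + b·(0.7660) = −0.37572.
Apparent dip = arctan|0.37572| = 20.6° (true dip is 21.3°, so apparent ≤ true as expected).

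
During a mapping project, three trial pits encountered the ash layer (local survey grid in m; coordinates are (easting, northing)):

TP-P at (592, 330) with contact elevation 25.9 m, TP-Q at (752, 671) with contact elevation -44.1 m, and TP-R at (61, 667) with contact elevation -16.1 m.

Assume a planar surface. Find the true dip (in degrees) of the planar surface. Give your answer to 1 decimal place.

Two edge vectors: TP-P→TP-Q = (160, 341, -70), TP-P→TP-R = (-531, 337, -42).
Normal n = (TP-P→TP-Q) × (TP-P→TP-R) = (9268, 43890, 234991).
So ∂z/∂E = −n_x/n_z = −0.03944 and ∂z/∂N = −n_y/n_z = −0.18677.
Gradient magnitude |∇z| = √(a² + b²) = √(0.00156 + 0.03488) = 0.19089.
True dip = arctan(0.19089) = 10.8°, dipping toward NNE (azimuth ≈ 012°).

10.8°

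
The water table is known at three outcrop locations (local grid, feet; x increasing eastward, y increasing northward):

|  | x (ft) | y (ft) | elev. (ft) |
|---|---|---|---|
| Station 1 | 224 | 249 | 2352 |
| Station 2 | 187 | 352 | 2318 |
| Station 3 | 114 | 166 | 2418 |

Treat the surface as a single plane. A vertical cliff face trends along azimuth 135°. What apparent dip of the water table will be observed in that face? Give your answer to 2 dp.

Two edge vectors: Station 1→Station 2 = (-37, 103, -34), Station 1→Station 3 = (-110, -83, 66).
Normal n = (Station 1→Station 2) × (Station 1→Station 3) = (3976, 6182, 14401).
So ∂z/∂x = −n_x/n_z = −0.27609 and ∂z/∂y = −n_y/n_z = −0.42928.
Unit vector along 135° is (sin 135°, cos 135°) = (0.7071, -0.7071).
Slope in that direction = a·(0.7071) + b·(-0.7071) = 0.10832.
Apparent dip = arctan|0.10832| = 6.18° (true dip is 27.0°, so apparent ≤ true as expected).

6.18°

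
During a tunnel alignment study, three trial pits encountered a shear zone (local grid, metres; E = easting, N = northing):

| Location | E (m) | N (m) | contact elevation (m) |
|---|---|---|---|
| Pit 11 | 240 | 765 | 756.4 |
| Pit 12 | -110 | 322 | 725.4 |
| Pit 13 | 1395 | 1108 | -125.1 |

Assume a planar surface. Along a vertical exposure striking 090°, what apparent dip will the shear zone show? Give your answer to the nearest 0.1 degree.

Two edge vectors: Pit 11→Pit 12 = (-350, -443, -31), Pit 11→Pit 13 = (1155, 343, -881.5).
Normal n = (Pit 11→Pit 12) × (Pit 11→Pit 13) = (401137.5, -344330, 391615).
So ∂z/∂E = −n_x/n_z = −1.02432 and ∂z/∂N = −n_y/n_z = 0.87926.
Unit vector along 090° is (sin 90°, cos 90°) = (1.0000, 0.0000).
Slope in that direction = a·(1.0000) + b·(0.0000) = −1.02432.
Apparent dip = arctan|1.02432| = 45.7° (true dip is 53.5°, so apparent ≤ true as expected).

45.7°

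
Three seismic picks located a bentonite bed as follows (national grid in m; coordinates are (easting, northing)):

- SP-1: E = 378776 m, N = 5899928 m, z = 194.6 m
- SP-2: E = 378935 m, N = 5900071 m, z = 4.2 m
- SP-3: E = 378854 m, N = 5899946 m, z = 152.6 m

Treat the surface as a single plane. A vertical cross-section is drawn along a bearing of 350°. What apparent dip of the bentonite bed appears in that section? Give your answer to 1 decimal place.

42.5°

Two edge vectors: SP-1→SP-2 = (159, 143, -190.4), SP-1→SP-3 = (78, 18, -42).
Normal n = (SP-1→SP-2) × (SP-1→SP-3) = (-2578.8, -8173.2, -8292).
So ∂z/∂E = −n_x/n_z = −0.31100 and ∂z/∂N = −n_y/n_z = −0.98567.
Unit vector along 350° is (sin 350°, cos 350°) = (-0.1736, 0.9848).
Slope in that direction = a·(-0.1736) + b·(0.9848) = −0.91669.
Apparent dip = arctan|0.91669| = 42.5° (true dip is 45.9°, so apparent ≤ true as expected).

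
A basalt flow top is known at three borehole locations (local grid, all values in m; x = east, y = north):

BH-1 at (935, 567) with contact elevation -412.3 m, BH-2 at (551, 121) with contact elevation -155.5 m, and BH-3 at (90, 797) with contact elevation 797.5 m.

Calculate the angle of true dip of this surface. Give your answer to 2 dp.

Let the plane be z = a·x + b·y + c.
BH-2−BH-1: −384a − 446b = 256.8;  BH-3−BH-1: −845a + 230b = 1209.8.
Solving gives a = −1.28686, b = 0.53219.
Gradient magnitude |∇z| = √(a² + b²) = √(1.65601 + 0.28322) = 1.39256.
True dip = arctan(1.39256) = 54.32°, dipping toward ESE (azimuth ≈ 112°).

54.32°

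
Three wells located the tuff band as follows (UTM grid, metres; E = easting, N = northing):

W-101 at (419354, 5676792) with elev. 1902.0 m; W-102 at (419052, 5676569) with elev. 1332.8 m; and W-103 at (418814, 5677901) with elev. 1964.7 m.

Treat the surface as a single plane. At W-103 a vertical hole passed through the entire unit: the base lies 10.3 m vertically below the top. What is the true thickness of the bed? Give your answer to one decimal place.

Let the plane be z = a·E + b·N + c.
W-102−W-101: −302a − 223b = −569.2;  W-103−W-101: −540a + 1109b = 62.7.
Solving gives a = 1.35561, b = 0.71662.
|∇z| = √(a²+b²) = 1.53337, so dip δ = arctan(1.53337) = 56.89°.
True thickness = vertical thickness × cos δ = 10.3 × cos 56.89° = 5.6 m.

5.6 m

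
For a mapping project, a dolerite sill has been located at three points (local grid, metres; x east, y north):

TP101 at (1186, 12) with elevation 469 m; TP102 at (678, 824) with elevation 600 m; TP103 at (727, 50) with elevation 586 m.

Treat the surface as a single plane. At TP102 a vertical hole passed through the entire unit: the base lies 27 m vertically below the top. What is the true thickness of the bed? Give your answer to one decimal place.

26.2 m

Let the plane be z = a·x + b·y + c.
TP102−TP101: −508a + 812b = 131;  TP103−TP101: −459a + 38b = 117.
Solving gives a = −0.25474, b = 0.00196.
|∇z| = √(a²+b²) = 0.25475, so dip δ = arctan(0.25475) = 14.29°.
True thickness = vertical thickness × cos δ = 27 × cos 14.29° = 26.2 m.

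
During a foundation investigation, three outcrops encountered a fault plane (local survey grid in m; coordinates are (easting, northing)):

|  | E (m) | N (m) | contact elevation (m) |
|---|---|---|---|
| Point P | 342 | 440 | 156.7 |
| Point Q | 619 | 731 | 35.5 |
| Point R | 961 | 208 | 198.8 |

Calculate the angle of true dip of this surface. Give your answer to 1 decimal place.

Let the plane be z = a·E + b·N + c.
Point Q−Point P: 277a + 291b = −121.2;  Point R−Point P: 619a − 232b = 42.1.
Solving gives a = −0.06493, b = −0.35469.
Gradient magnitude |∇z| = √(a² + b²) = √(0.00422 + 0.12581) = 0.36059.
True dip = arctan(0.36059) = 19.8°, dipping toward N (azimuth ≈ 010°).

19.8°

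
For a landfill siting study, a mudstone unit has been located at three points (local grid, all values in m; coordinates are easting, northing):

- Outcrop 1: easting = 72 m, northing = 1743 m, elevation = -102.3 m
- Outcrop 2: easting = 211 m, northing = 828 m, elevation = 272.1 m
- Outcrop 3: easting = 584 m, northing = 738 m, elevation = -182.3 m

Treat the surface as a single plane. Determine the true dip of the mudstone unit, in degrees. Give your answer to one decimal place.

56.3°

Two edge vectors: Outcrop 1→Outcrop 2 = (139, -915, 374.4), Outcrop 1→Outcrop 3 = (512, -1005, -80).
Normal n = (Outcrop 1→Outcrop 2) × (Outcrop 1→Outcrop 3) = (449472, 202812.8, 328785).
So ∂z/∂easting = −n_x/n_z = −1.36707 and ∂z/∂northing = −n_y/n_z = −0.61686.
Gradient magnitude |∇z| = √(a² + b²) = √(1.86888 + 0.38051) = 1.49980.
True dip = arctan(1.49980) = 56.3°, dipping toward ENE (azimuth ≈ 066°).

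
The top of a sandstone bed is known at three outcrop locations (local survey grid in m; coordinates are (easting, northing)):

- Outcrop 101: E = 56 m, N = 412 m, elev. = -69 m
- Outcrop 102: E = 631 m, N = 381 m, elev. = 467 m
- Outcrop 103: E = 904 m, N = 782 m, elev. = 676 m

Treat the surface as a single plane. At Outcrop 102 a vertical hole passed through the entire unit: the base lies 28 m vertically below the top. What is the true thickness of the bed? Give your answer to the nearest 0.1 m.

Two edge vectors: Outcrop 101→Outcrop 102 = (575, -31, 536), Outcrop 101→Outcrop 103 = (848, 370, 745).
Normal n = (Outcrop 101→Outcrop 102) × (Outcrop 101→Outcrop 103) = (-221415, 26153, 239038).
So ∂z/∂E = −n_x/n_z = 0.92628 and ∂z/∂N = −n_y/n_z = −0.10941.
|∇z| = √(a²+b²) = 0.93271, so dip δ = arctan(0.93271) = 43.01°.
True thickness = vertical thickness × cos δ = 28 × cos 43.01° = 20.5 m.

20.5 m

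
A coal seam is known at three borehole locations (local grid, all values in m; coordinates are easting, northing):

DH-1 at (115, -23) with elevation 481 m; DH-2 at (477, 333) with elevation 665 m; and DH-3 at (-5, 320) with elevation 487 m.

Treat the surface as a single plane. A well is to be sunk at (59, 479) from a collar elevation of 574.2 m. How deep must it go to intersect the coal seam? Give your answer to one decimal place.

Two edge vectors: DH-1→DH-2 = (362, 356, 184), DH-1→DH-3 = (-120, 343, 6).
Normal n = (DH-1→DH-2) × (DH-1→DH-3) = (-60976, -24252, 166886).
So ∂z/∂easting = −n_x/n_z = 0.36538 and ∂z/∂northing = −n_y/n_z = 0.14532.
Intercept c from DH-1: 481 − 42.02 + 3.34 = 442.32.
At (59, 479): z_contact = 21.56 + 69.61 + 442.32 = 533.49 m.
Depth below ground = 574.2 − 533.49 = 40.7 m.

40.7 m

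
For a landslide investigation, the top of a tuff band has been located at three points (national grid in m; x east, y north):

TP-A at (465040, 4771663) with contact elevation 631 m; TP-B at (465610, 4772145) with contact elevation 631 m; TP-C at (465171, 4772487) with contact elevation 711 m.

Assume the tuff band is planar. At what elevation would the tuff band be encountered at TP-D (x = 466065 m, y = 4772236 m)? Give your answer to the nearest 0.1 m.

598.1 m

Two edge vectors: TP-A→TP-B = (570, 482, 0), TP-A→TP-C = (131, 824, 80).
Normal n = (TP-A→TP-B) × (TP-A→TP-C) = (38560, -45600, 406538).
So ∂z/∂x = −n_x/n_z = −0.094849682 and ∂z/∂y = −n_y/n_z = 0.112166636.
Intercept c from TP-A: 631 + 44108.90 − 535221.39 = −490481.49.
At (466065, 4772236): z = −44206.1 + 535285.7 − 490481.49 = 598.1 m.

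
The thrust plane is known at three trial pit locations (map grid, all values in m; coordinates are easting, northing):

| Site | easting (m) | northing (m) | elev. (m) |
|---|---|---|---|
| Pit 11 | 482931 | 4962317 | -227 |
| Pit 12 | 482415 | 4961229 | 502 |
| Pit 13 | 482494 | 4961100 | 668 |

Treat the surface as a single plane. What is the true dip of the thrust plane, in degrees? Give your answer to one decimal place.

Two edge vectors: Pit 11→Pit 12 = (-516, -1088, 729), Pit 11→Pit 13 = (-437, -1217, 895).
Normal n = (Pit 11→Pit 12) × (Pit 11→Pit 13) = (-86567, 143247, 152516).
So ∂z/∂easting = −n_x/n_z = 0.56759 and ∂z/∂northing = −n_y/n_z = −0.93923.
Gradient magnitude |∇z| = √(a² + b²) = √(0.32216 + 0.88215) = 1.09741.
True dip = arctan(1.09741) = 47.7°, dipping toward NNW (azimuth ≈ 329°).

47.7°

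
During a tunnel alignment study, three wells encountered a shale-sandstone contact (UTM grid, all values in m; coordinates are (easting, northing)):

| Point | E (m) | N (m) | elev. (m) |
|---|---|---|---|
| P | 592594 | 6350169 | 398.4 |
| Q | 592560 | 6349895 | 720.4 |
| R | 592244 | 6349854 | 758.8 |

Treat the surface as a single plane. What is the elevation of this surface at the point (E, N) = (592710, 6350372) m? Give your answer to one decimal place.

Let the plane be z = a·E + b·N + c.
Q−P: −34a − 274b = 322;  R−P: −350a − 315b = 360.4.
Solving gives a = 0.031463787, b = −1.179086747.
Then c = 398.4 − a·592594 − b·6350169 = 7469153.26.
At (592710, 6350372): z = 18648.9 − 7487639.5 + 7469153.26 = 162.7 m.

162.7 m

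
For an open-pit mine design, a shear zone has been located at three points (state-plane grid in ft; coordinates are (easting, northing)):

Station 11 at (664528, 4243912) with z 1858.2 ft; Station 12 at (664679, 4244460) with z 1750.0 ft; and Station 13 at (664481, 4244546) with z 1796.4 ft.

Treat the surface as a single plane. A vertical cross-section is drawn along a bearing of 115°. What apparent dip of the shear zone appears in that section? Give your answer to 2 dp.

Let the plane be z = a·E + b·N + c.
Station 12−Station 11: 151a + 548b = −108.2;  Station 13−Station 11: −47a + 634b = −61.8.
Solving gives a = −0.28589, b = −0.11867.
Unit vector along 115° is (sin 115°, cos 115°) = (0.9063, -0.4226).
Slope in that direction = a·(0.9063) + b·(-0.4226) = −0.20895.
Apparent dip = arctan|0.20895| = 11.80° (true dip is 17.2°, so apparent ≤ true as expected).

11.80°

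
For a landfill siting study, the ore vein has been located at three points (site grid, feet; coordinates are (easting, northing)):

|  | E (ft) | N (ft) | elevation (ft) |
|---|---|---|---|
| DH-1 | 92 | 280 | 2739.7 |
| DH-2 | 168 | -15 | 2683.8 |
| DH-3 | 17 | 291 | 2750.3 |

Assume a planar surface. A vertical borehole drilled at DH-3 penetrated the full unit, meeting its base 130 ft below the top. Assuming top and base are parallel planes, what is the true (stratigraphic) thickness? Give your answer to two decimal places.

Let the plane be z = a·E + b·N + c.
DH-2−DH-1: 76a − 295b = −55.9;  DH-3−DH-1: −75a + 11b = 10.6.
Solving gives a = −0.11800, b = 0.15909.
|∇z| = √(a²+b²) = 0.19808, so dip δ = arctan(0.19808) = 11.20°.
True thickness = vertical thickness × cos δ = 130 × cos 11.20° = 127.52 ft.

127.52 ft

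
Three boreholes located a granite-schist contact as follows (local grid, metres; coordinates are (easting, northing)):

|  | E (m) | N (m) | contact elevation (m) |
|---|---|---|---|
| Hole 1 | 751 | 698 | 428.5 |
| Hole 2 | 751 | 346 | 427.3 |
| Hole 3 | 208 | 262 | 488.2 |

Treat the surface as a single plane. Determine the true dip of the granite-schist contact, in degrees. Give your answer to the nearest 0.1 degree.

6.4°

Let the plane be z = a·E + b·N + c.
Hole 2−Hole 1: 0a − 352b = −1.2;  Hole 3−Hole 1: −543a − 436b = 59.7.
Solving gives a = −0.11268, b = 0.00341.
Gradient magnitude |∇z| = √(a² + b²) = √(0.01270 + 0.00001) = 0.11273.
True dip = arctan(0.11273) = 6.4°, dipping toward E (azimuth ≈ 092°).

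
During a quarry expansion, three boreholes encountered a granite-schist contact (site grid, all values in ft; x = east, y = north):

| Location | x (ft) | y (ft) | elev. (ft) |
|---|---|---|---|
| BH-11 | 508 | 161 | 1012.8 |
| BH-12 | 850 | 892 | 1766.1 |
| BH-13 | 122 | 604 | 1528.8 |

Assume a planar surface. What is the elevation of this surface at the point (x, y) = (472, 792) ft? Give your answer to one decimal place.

Two edge vectors: BH-11→BH-12 = (342, 731, 753.3), BH-11→BH-13 = (-386, 443, 516).
Normal n = (BH-11→BH-12) × (BH-11→BH-13) = (43484.1, -467245.8, 433672).
So ∂z/∂x = −n_x/n_z = −0.10027 and ∂z/∂y = −n_y/n_z = 1.07742.
Intercept c from BH-11: 1012.8 + 50.94 − 173.46 = 890.27.
At (472, 792): z = −47.3 + 853.3 + 890.27 = 1696.3 ft.

1696.3 ft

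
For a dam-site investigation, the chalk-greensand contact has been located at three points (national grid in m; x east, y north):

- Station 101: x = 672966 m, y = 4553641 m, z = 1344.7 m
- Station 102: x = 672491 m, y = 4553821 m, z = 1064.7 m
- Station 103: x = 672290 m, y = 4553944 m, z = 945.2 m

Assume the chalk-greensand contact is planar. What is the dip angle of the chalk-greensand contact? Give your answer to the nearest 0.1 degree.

Let the plane be z = a·x + b·y + c.
Station 102−Station 101: −475a + 180b = −280;  Station 103−Station 101: −676a + 303b = −399.5.
Solving gives a = 0.58125, b = −0.02169.
Gradient magnitude |∇z| = √(a² + b²) = √(0.33786 + 0.00047) = 0.58166.
True dip = arctan(0.58166) = 30.2°, dipping toward W (azimuth ≈ 272°).

30.2°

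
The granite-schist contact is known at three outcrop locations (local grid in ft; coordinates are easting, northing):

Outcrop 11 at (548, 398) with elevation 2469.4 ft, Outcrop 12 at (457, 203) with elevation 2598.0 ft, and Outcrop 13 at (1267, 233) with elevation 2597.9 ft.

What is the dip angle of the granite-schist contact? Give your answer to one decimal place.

33.9°

Let the plane be z = a·easting + b·northing + c.
Outcrop 12−Outcrop 11: −91a − 195b = 128.6;  Outcrop 13−Outcrop 11: 719a − 165b = 128.5.
Solving gives a = 0.02473, b = −0.67103.
Gradient magnitude |∇z| = √(a² + b²) = √(0.00061 + 0.45028) = 0.67148.
True dip = arctan(0.67148) = 33.9°, dipping toward N (azimuth ≈ 358°).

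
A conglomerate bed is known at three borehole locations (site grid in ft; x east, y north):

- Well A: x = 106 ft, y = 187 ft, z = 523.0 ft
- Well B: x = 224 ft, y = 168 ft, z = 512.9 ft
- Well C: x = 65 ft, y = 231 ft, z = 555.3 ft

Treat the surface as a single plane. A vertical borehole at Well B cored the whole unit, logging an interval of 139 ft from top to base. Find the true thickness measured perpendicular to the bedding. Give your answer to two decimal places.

110.09 ft

Let the plane be z = a·x + b·y + c.
Well B−Well A: 118a − 19b = −10.1;  Well C−Well A: −41a + 44b = 32.3.
Solving gives a = 0.03836, b = 0.76984.
|∇z| = √(a²+b²) = 0.77079, so dip δ = arctan(0.77079) = 37.62°.
True thickness = vertical thickness × cos δ = 139 × cos 37.62° = 110.09 ft.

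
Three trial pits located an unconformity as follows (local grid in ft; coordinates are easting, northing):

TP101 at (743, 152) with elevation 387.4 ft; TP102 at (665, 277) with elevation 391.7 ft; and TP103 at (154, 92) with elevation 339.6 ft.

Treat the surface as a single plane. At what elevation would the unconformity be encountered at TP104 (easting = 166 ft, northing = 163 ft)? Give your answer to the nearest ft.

346 ft

Two edge vectors: TP101→TP102 = (-78, 125, 4.3), TP101→TP103 = (-589, -60, -47.8).
Normal n = (TP101→TP102) × (TP101→TP103) = (-5717, -6261.1, 78305).
So ∂z/∂easting = −n_x/n_z = 0.07301 and ∂z/∂northing = −n_y/n_z = 0.07996.
Intercept c from TP101: 387.4 − 54.25 − 12.15 = 321.00.
At (166, 163): z = 12.1 + 13.0 + 321.00 = 346.2 ft.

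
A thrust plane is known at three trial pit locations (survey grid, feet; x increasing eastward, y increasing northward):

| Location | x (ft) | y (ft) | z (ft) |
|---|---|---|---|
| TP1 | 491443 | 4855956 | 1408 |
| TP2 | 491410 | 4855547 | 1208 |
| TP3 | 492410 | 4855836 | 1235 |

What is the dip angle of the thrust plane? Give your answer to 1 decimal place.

27.1°

Two edge vectors: TP1→TP2 = (-33, -409, -200), TP1→TP3 = (967, -120, -173).
Normal n = (TP1→TP2) × (TP1→TP3) = (46757, -199109, 399463).
So ∂z/∂x = −n_x/n_z = −0.11705 and ∂z/∂y = −n_y/n_z = 0.49844.
Gradient magnitude |∇z| = √(a² + b²) = √(0.01370 + 0.24844) = 0.51200.
True dip = arctan(0.51200) = 27.1°, dipping toward SSE (azimuth ≈ 167°).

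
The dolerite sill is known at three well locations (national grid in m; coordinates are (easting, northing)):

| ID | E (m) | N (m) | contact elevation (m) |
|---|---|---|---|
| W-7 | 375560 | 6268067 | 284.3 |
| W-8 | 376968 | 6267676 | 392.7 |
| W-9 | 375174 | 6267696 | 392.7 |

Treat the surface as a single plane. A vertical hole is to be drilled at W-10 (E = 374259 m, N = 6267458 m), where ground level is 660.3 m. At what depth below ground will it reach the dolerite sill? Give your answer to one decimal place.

Let the plane be z = a·E + b·N + c.
W-8−W-7: 1408a − 391b = 108.4;  W-9−W-7: −386a − 371b = 108.4.
Solving gives a = −0.003219990, b = −0.288833110.
Then c = 284.3 − a·375560 − b·6268067 = 1811918.89.
At (374259, 6267458): z_contact = −1205.11 − 1810249.39 + 1811918.89 = 464.39 m.
Depth below ground = 660.3 − 464.39 = 195.9 m.

195.9 m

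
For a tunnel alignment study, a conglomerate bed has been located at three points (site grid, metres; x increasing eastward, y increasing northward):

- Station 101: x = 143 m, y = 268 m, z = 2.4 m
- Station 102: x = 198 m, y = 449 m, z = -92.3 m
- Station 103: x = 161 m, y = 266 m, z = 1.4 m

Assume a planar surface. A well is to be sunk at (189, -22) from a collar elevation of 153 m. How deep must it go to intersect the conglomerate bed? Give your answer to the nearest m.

14 m

Let the plane be z = a·x + b·y + c.
Station 102−Station 101: 55a + 181b = −94.7;  Station 103−Station 101: 18a − 2b = −1.
Solving gives a = −0.10998, b = −0.48979.
Then c = 2.4 − a·143 − b·268 = 149.39.
At (189, -22): z_contact = −20.8 + 10.8 + 149.39 = 139.4 m.
Depth below ground = 153 − 139.4 = 14 m.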